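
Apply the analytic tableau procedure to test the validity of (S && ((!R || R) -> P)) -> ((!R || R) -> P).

Assume the negation and expand:
Initial set: {!((S && ((!R || R) -> P)) -> ((!R || R) -> P))}.
!((S && ((!R || R) -> P)) -> ((!R || R) -> P)): α-rule — add (S && ((!R || R) -> P)), !((!R || R) -> P).
(S && ((!R || R) -> P)): α-rule — add S, ((!R || R) -> P).
!((!R || R) -> P): α-rule — add (!R || R), !P.
((!R || R) -> P): β-rule — branch into !(!R || R)  //  P.
  branch 1 (add !(!R || R)):
    !(!R || R): α-rule — add !!R, !R.
    × closes — contains both R and !R.
  branch 2 (add P):
    × closes — contains both P and !P.
All 2 branches close.
Every branch closed, so the negation is unsatisfiable and the formula is valid.

Valid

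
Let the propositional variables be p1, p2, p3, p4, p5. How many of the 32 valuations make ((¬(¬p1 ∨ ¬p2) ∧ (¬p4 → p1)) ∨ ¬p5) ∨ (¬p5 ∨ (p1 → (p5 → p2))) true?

Initial set: {(((¬(¬p1 ∨ ¬p2) ∧ (¬p4 → p1)) ∨ ¬p5) ∨ (¬p5 ∨ (p1 → (p5 → p2))))}.
(((¬(¬p1 ∨ ¬p2) ∧ (¬p4 → p1)) ∨ ¬p5) ∨ (¬p5 ∨ (p1 → (p5 → p2)))): β-rule — branch into ((¬(¬p1 ∨ ¬p2) ∧ (¬p4 → p1)) ∨ ¬p5)  //  (¬p5 ∨ (p1 → (p5 → p2))).
  branch 1 (add ((¬(¬p1 ∨ ¬p2) ∧ (¬p4 → p1)) ∨ ¬p5)):
    ((¬(¬p1 ∨ ¬p2) ∧ (¬p4 → p1)) ∨ ¬p5): β-rule — branch into (¬(¬p1 ∨ ¬p2) ∧ (¬p4 → p1))  //  ¬p5.
      branch 1.1 (add (¬(¬p1 ∨ ¬p2) ∧ (¬p4 → p1))):
        (¬(¬p1 ∨ ¬p2) ∧ (¬p4 → p1)): α-rule — add ¬(¬p1 ∨ ¬p2), (¬p4 → p1).
        ¬(¬p1 ∨ ¬p2): α-rule — add ¬¬p1, ¬¬p2.
        (¬p4 → p1): β-rule — branch into ¬¬p4  //  p1.
          branch 1.1.1 (add ¬¬p4):
            ○ open, literals {p1=true, p2=true, p4=true}.
          branch 1.1.2 (add p1):
            ○ open, literals {p1=true, p2=true}.
      branch 1.2 (add ¬p5):
        ○ open, literals {p5=false}.
  branch 2 (add (¬p5 ∨ (p1 → (p5 → p2)))):
    (¬p5 ∨ (p1 → (p5 → p2))): β-rule — branch into ¬p5  //  (p1 → (p5 → p2)).
      branch 2.1 (add ¬p5):
        ○ open, literals {p5=false}.
      branch 2.2 (add (p1 → (p5 → p2))):
        (p1 → (p5 → p2)): β-rule — branch into ¬p1  //  (p5 → p2).
          branch 2.2.1 (add ¬p1):
            ○ open, literals {p1=false}.
          branch 2.2.2 (add (p5 → p2)):
            (p5 → p2): β-rule — branch into ¬p5  //  p2.
              branch 2.2.2.1 (add ¬p5):
                ○ open, literals {p5=false}.
              branch 2.2.2.2 (add p2):
                ○ open, literals {p2=true}.
0 branches closed, 7 open.
Each open branch fixes some atoms; the unmentioned ones are free. Counting distinct full assignments: branch {p1=true, p2=true, p4=true} (p3, p5) contributes 4 new; branch {p1=true, p2=true} (p3, p4, p5) contributes 4 new; branch {p5=false} (p1, p2, p3, p4) contributes 12 new; branch {p5=false} (p1, p2, p3, p4) contributes 0 new; branch {p1=false} (p2, p3, p4, p5) contributes 8 new; branch {p5=false} (p1, p2, p3, p4) contributes 0 new; branch {p2=true} (p1, p3, p4, p5) contributes 0 new. Total: 28.

28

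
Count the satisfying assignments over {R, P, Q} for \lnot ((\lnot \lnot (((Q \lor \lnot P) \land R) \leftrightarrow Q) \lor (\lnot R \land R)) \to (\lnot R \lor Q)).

Initial set: {\lnot ((\lnot \lnot (((Q \lor \lnot P) \land R) \leftrightarrow Q) \lor (\lnot R \land R)) \to (\lnot R \lor Q))}.
\lnot ((\lnot \lnot (((Q \lor \lnot P) \land R) \leftrightarrow Q) \lor (\lnot R \land R)) \to (\lnot R \lor Q)): α-rule — add (\lnot \lnot (((Q \lor \lnot P) \land R) \leftrightarrow Q) \lor (\lnot R \land R)), \lnot (\lnot R \lor Q).
\lnot (\lnot R \lor Q): α-rule — add \lnot \lnot R, \lnot Q.
(\lnot \lnot (((Q \lor \lnot P) \land R) \leftrightarrow Q) \lor (\lnot R \land R)): β-rule — branch into \lnot \lnot (((Q \lor \lnot P) \land R) \leftrightarrow Q)  //  (\lnot R \land R).
  branch 1 (add \lnot \lnot (((Q \lor \lnot P) \land R) \leftrightarrow Q)):
    \lnot \lnot (((Q \lor \lnot P) \land R) \leftrightarrow Q): drop double negation, giving (((Q \lor \lnot P) \land R) \leftrightarrow Q).
    (((Q \lor \lnot P) \land R) \leftrightarrow Q): β-rule — branch into ((Q \lor \lnot P) \land R), Q  //  \lnot ((Q \lor \lnot P) \land R), \lnot Q.
      branch 1.1 (add ((Q \lor \lnot P) \land R), Q):
        × closes — contains both Q and \lnot Q.
      branch 1.2 (add \lnot ((Q \lor \lnot P) \land R), \lnot Q):
        \lnot ((Q \lor \lnot P) \land R): β-rule — branch into \lnot (Q \lor \lnot P)  //  \lnot R.
          branch 1.2.1 (add \lnot (Q \lor \lnot P)):
            \lnot (Q \lor \lnot P): α-rule — add \lnot Q, \lnot \lnot P.
            ○ open, literals {P=1, Q=0, R=1}.
          branch 1.2.2 (add \lnot R):
            × closes — contains both R and \lnot R.
  branch 2 (add (\lnot R \land R)):
    (\lnot R \land R): α-rule — add \lnot R, R.
    × closes — contains both R and \lnot R.
3 branches closed, 1 open.
Each open branch fixes some atoms; the unmentioned ones are free. Counting distinct full assignments: branch {P=1, Q=0, R=1} (none free) contributes 1 new. Total: 1.

1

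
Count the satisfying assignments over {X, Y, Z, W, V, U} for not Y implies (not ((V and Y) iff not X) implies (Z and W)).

52

Initial set: {(not Y implies (not ((V and Y) iff not X) implies (Z and W)))}.
(not Y implies (not ((V and Y) iff not X) implies (Z and W))): β-rule — branch into not not Y  //  (not ((V and Y) iff not X) implies (Z and W)).
  branch 1 (add not not Y):
    ○ open, literals {Y=1}.
  branch 2 (add (not ((V and Y) iff not X) implies (Z and W))):
    (not ((V and Y) iff not X) implies (Z and W)): β-rule — branch into not not ((V and Y) iff not X)  //  (Z and W).
      branch 2.1 (add not not ((V and Y) iff not X)):
        not not ((V and Y) iff not X): β-rule — branch into (V and Y), not X  //  not (V and Y), not not X.
          branch 2.1.1 (add (V and Y), not X):
            (V and Y): α-rule — add V, Y.
            ○ open, literals {V=1, X=0, Y=1}.
          branch 2.1.2 (add not (V and Y), not not X):
            not (V and Y): β-rule — branch into not V  //  not Y.
              branch 2.1.2.1 (add not V):
                ○ open, literals {V=0, X=1}.
              branch 2.1.2.2 (add not Y):
                ○ open, literals {X=1, Y=0}.
      branch 2.2 (add (Z and W)):
        (Z and W): α-rule — add Z, W.
        ○ open, literals {W=1, Z=1}.
0 branches closed, 5 open.
Each open branch fixes some atoms; the unmentioned ones are free. Counting distinct full assignments: branch {Y=1} (X, Z, W, V, U) contributes 32 new; branch {V=1, X=0, Y=1} (Z, W, U) contributes 0 new; branch {V=0, X=1} (Y, Z, W, U) contributes 8 new; branch {X=1, Y=0} (Z, W, V, U) contributes 8 new; branch {W=1, Z=1} (X, Y, V, U) contributes 4 new. Total: 52.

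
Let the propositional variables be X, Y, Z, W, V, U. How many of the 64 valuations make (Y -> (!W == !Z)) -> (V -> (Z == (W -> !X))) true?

Initial set: {T ((Y -> (!W == !Z)) -> (V -> (Z == (W -> !X))))}.
T ((Y -> (!W == !Z)) -> (V -> (Z == (W -> !X)))): β-rule — branch into F (Y -> (!W == !Z))  //  T (V -> (Z == (W -> !X))).
  branch 1 (add F (Y -> (!W == !Z))):
    F (Y -> (!W == !Z)): α-rule — add T Y, F (!W == !Z).
    F (!W == !Z): β-rule — branch into T !W, F !Z  //  F !W, T !Z.
      branch 1.1 (add T !W, F !Z):
        ○ open, literals {W=F, Y=T, Z=T}.
      branch 1.2 (add F !W, T !Z):
        ○ open, literals {W=T, Y=T, Z=F}.
  branch 2 (add T (V -> (Z == (W -> !X)))):
    T (V -> (Z == (W -> !X))): β-rule — branch into F V  //  T (Z == (W -> !X)).
      branch 2.1 (add F V):
        ○ open, literals {V=F}.
      branch 2.2 (add T (Z == (W -> !X))):
        T (Z == (W -> !X)): β-rule — branch into T Z, T (W -> !X)  //  F Z, F (W -> !X).
          branch 2.2.1 (add T Z, T (W -> !X)):
            T (W -> !X): β-rule — branch into F W  //  T !X.
              branch 2.2.1.1 (add F W):
                ○ open, literals {W=F, Z=T}.
              branch 2.2.1.2 (add T !X):
                ○ open, literals {X=F, Z=T}.
          branch 2.2.2 (add F Z, F (W -> !X)):
            F (W -> !X): α-rule — add T W, F !X.
            ○ open, literals {W=T, X=T, Z=F}.
0 branches closed, 6 open.
Each open branch fixes some atoms; the unmentioned ones are free. Counting distinct full assignments: branch {W=F, Y=T, Z=T} (X, V, U) contributes 8 new; branch {W=T, Y=T, Z=F} (X, V, U) contributes 8 new; branch {V=F} (X, Y, Z, W, U) contributes 24 new; branch {W=F, Z=T} (X, Y, V, U) contributes 4 new; branch {X=F, Z=T} (Y, W, V, U) contributes 4 new; branch {W=T, X=T, Z=F} (Y, V, U) contributes 2 new. Total: 50.

50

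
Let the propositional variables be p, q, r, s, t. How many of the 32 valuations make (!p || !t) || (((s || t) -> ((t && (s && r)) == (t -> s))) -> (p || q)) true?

Initial set: {((!p || !t) || (((s || t) -> ((t && (s && r)) == (t -> s))) -> (p || q)))}.
((!p || !t) || (((s || t) -> ((t && (s && r)) == (t -> s))) -> (p || q))): β-rule — branch into (!p || !t)  //  (((s || t) -> ((t && (s && r)) == (t -> s))) -> (p || q)).
  branch 1 (add (!p || !t)):
    (!p || !t): β-rule — branch into !p  //  !t.
      branch 1.1 (add !p):
        ○ open, literals {p=false}.
      branch 1.2 (add !t):
        ○ open, literals {t=false}.
  branch 2 (add (((s || t) -> ((t && (s && r)) == (t -> s))) -> (p || q))):
    (((s || t) -> ((t && (s && r)) == (t -> s))) -> (p || q)): β-rule — branch into !((s || t) -> ((t && (s && r)) == (t -> s)))  //  (p || q).
      branch 2.1 (add !((s || t) -> ((t && (s && r)) == (t -> s)))):
        !((s || t) -> ((t && (s && r)) == (t -> s))): α-rule — add (s || t), !((t && (s && r)) == (t -> s)).
        (s || t): β-rule — branch into s  //  t.
          branch 2.1.1 (add s):
            !((t && (s && r)) == (t -> s)): β-rule — branch into (t && (s && r)), !(t -> s)  //  !(t && (s && r)), (t -> s).
              branch 2.1.1.1 (add (t && (s && r)), !(t -> s)):
                (t && (s && r)): α-rule — add t, (s && r).
                !(t -> s): α-rule — add t, !s.
                × closes — contains both s and !s.
              branch 2.1.1.2 (add !(t && (s && r)), (t -> s)):
                !(t && (s && r)): β-rule — branch into !t  //  !(s && r).
                  branch 2.1.1.2.1 (add !t):
                    (t -> s): β-rule — branch into !t  //  s.
                      branch 2.1.1.2.1.1 (add !t):
                        ○ open, literals {s=true, t=false}.
                      branch 2.1.1.2.1.2 (add s):
                        ○ open, literals {s=true, t=false}.
                  branch 2.1.1.2.2 (add !(s && r)):
                    (t -> s): β-rule — branch into !t  //  s.
                      branch 2.1.1.2.2.1 (add !t):
                        !(s && r): β-rule — branch into !s  //  !r.
                          branch 2.1.1.2.2.1.1 (add !s):
                            × closes — contains both s and !s.
                          branch 2.1.1.2.2.1.2 (add !r):
                            ○ open, literals {r=false, s=true, t=false}.
                      branch 2.1.1.2.2.2 (add s):
                        !(s && r): β-rule — branch into !s  //  !r.
                          branch 2.1.1.2.2.2.1 (add !s):
                            × closes — contains both s and !s.
                          branch 2.1.1.2.2.2.2 (add !r):
                            ○ open, literals {r=false, s=true}.
          branch 2.1.2 (add t):
            !((t && (s && r)) == (t -> s)): β-rule — branch into (t && (s && r)), !(t -> s)  //  !(t && (s && r)), (t -> s).
              branch 2.1.2.1 (add (t && (s && r)), !(t -> s)):
                (t && (s && r)): α-rule — add t, (s && r).
                !(t -> s): α-rule — add t, !s.
                (s && r): α-rule — add s, r.
                × closes — contains both s and !s.
              branch 2.1.2.2 (add !(t && (s && r)), (t -> s)):
                !(t && (s && r)): β-rule — branch into !t  //  !(s && r).
                  branch 2.1.2.2.1 (add !t):
                    × closes — contains both t and !t.
                  branch 2.1.2.2.2 (add !(s && r)):
                    (t -> s): β-rule — branch into !t  //  s.
                      branch 2.1.2.2.2.1 (add !t):
                        × closes — contains both t and !t.
                      branch 2.1.2.2.2.2 (add s):
                        !(s && r): β-rule — branch into !s  //  !r.
                          branch 2.1.2.2.2.2.1 (add !s):
                            × closes — contains both s and !s.
                          branch 2.1.2.2.2.2.2 (add !r):
                            ○ open, literals {r=false, s=true, t=true}.
      branch 2.2 (add (p || q)):
        (p || q): β-rule — branch into p  //  q.
          branch 2.2.1 (add p):
            ○ open, literals {p=true}.
          branch 2.2.2 (add q):
            ○ open, literals {q=true}.
7 branches closed, 9 open.
Each open branch fixes some atoms; the unmentioned ones are free. Counting distinct full assignments: branch {p=false} (q, r, s, t) contributes 16 new; branch {t=false} (p, q, r, s) contributes 8 new; branch {s=true, t=false} (p, q, r) contributes 0 new; branch {s=true, t=false} (p, q, r) contributes 0 new; branch {r=false, s=true, t=false} (p, q) contributes 0 new; branch {r=false, s=true} (p, q, t) contributes 2 new; branch {r=false, s=true, t=true} (p, q) contributes 0 new; branch {p=true} (q, r, s, t) contributes 6 new; branch {q=true} (p, r, s, t) contributes 0 new. Total: 32.

32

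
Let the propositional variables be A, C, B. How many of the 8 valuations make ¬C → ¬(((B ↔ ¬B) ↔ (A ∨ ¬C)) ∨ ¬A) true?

Initial set: {(¬C → ¬(((B ↔ ¬B) ↔ (A ∨ ¬C)) ∨ ¬A))}.
(¬C → ¬(((B ↔ ¬B) ↔ (A ∨ ¬C)) ∨ ¬A)): β-rule — branch into ¬¬C  //  ¬(((B ↔ ¬B) ↔ (A ∨ ¬C)) ∨ ¬A).
  branch 1 (add ¬¬C):
    ○ open, literals {C=true}.
  branch 2 (add ¬(((B ↔ ¬B) ↔ (A ∨ ¬C)) ∨ ¬A)):
    ¬(((B ↔ ¬B) ↔ (A ∨ ¬C)) ∨ ¬A): α-rule — add ¬((B ↔ ¬B) ↔ (A ∨ ¬C)), ¬¬A.
    ¬((B ↔ ¬B) ↔ (A ∨ ¬C)): β-rule — branch into (B ↔ ¬B), ¬(A ∨ ¬C)  //  ¬(B ↔ ¬B), (A ∨ ¬C).
      branch 2.1 (add (B ↔ ¬B), ¬(A ∨ ¬C)):
        ¬(A ∨ ¬C): α-rule — add ¬A, ¬¬C.
        × closes — contains both A and ¬A.
      branch 2.2 (add ¬(B ↔ ¬B), (A ∨ ¬C)):
        ¬(B ↔ ¬B): β-rule — branch into B, ¬¬B  //  ¬B, ¬B.
          branch 2.2.1 (add B, ¬¬B):
            (A ∨ ¬C): β-rule — branch into A  //  ¬C.
              branch 2.2.1.1 (add A):
                ○ open, literals {A=true, B=true}.
              branch 2.2.1.2 (add ¬C):
                ○ open, literals {A=true, B=true, C=false}.
          branch 2.2.2 (add ¬B, ¬B):
            (A ∨ ¬C): β-rule — branch into A  //  ¬C.
              branch 2.2.2.1 (add A):
                ○ open, literals {A=true, B=false}.
              branch 2.2.2.2 (add ¬C):
                ○ open, literals {A=true, B=false, C=false}.
1 branch closed, 5 open.
Each open branch fixes some atoms; the unmentioned ones are free. Counting distinct full assignments: branch {C=true} (A, B) contributes 4 new; branch {A=true, B=true} (C) contributes 1 new; branch {A=true, B=true, C=false} (none free) contributes 0 new; branch {A=true, B=false} (C) contributes 1 new; branch {A=true, B=false, C=false} (none free) contributes 0 new. Total: 6.

6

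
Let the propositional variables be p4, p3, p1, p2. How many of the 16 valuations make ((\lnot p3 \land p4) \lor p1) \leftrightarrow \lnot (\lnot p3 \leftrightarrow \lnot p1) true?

6

Initial set: {(((\lnot p3 \land p4) \lor p1) \leftrightarrow \lnot (\lnot p3 \leftrightarrow \lnot p1))}.
(((\lnot p3 \land p4) \lor p1) \leftrightarrow \lnot (\lnot p3 \leftrightarrow \lnot p1)): β-rule — branch into ((\lnot p3 \land p4) \lor p1), \lnot (\lnot p3 \leftrightarrow \lnot p1)  //  \lnot ((\lnot p3 \land p4) \lor p1), \lnot \lnot (\lnot p3 \leftrightarrow \lnot p1).
  branch 1 (add ((\lnot p3 \land p4) \lor p1), \lnot (\lnot p3 \leftrightarrow \lnot p1)):
    ((\lnot p3 \land p4) \lor p1): β-rule — branch into (\lnot p3 \land p4)  //  p1.
      branch 1.1 (add (\lnot p3 \land p4)):
        (\lnot p3 \land p4): α-rule — add \lnot p3, p4.
        \lnot (\lnot p3 \leftrightarrow \lnot p1): β-rule — branch into \lnot p3, \lnot \lnot p1  //  \lnot \lnot p3, \lnot p1.
          branch 1.1.1 (add \lnot p3, \lnot \lnot p1):
            ○ open, literals {p1=1, p3=0, p4=1}.
          branch 1.1.2 (add \lnot \lnot p3, \lnot p1):
            × closes — contains both p3 and \lnot p3.
      branch 1.2 (add p1):
        \lnot (\lnot p3 \leftrightarrow \lnot p1): β-rule — branch into \lnot p3, \lnot \lnot p1  //  \lnot \lnot p3, \lnot p1.
          branch 1.2.1 (add \lnot p3, \lnot \lnot p1):
            ○ open, literals {p1=1, p3=0}.
          branch 1.2.2 (add \lnot \lnot p3, \lnot p1):
            × closes — contains both p1 and \lnot p1.
  branch 2 (add \lnot ((\lnot p3 \land p4) \lor p1), \lnot \lnot (\lnot p3 \leftrightarrow \lnot p1)):
    \lnot ((\lnot p3 \land p4) \lor p1): α-rule — add \lnot (\lnot p3 \land p4), \lnot p1.
    \lnot \lnot (\lnot p3 \leftrightarrow \lnot p1): β-rule — branch into \lnot p3, \lnot p1  //  \lnot \lnot p3, \lnot \lnot p1.
      branch 2.1 (add \lnot p3, \lnot p1):
        \lnot (\lnot p3 \land p4): β-rule — branch into \lnot \lnot p3  //  \lnot p4.
          branch 2.1.1 (add \lnot \lnot p3):
            × closes — contains both p3 and \lnot p3.
          branch 2.1.2 (add \lnot p4):
            ○ open, literals {p1=0, p3=0, p4=0}.
      branch 2.2 (add \lnot \lnot p3, \lnot \lnot p1):
        × closes — contains both p1 and \lnot p1.
4 branches closed, 3 open.
Each open branch fixes some atoms; the unmentioned ones are free. Counting distinct full assignments: branch {p1=1, p3=0, p4=1} (p2) contributes 2 new; branch {p1=1, p3=0} (p4, p2) contributes 2 new; branch {p1=0, p3=0, p4=0} (p2) contributes 2 new. Total: 6.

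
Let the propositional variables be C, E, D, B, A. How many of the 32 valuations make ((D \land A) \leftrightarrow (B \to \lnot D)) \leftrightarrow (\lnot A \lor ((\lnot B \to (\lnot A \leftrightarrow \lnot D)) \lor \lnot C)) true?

Initial set: {T (((D \land A) \leftrightarrow (B \to \lnot D)) \leftrightarrow (\lnot A \lor ((\lnot B \to (\lnot A \leftrightarrow \lnot D)) \lor \lnot C)))}.
T (((D \land A) \leftrightarrow (B \to \lnot D)) \leftrightarrow (\lnot A \lor ((\lnot B \to (\lnot A \leftrightarrow \lnot D)) \lor \lnot C))): β-rule — branch into T ((D \land A) \leftrightarrow (B \to \lnot D)), T (\lnot A \lor ((\lnot B \to (\lnot A \leftrightarrow \lnot D)) \lor \lnot C))  //  F ((D \land A) \leftrightarrow (B \to \lnot D)), F (\lnot A \lor ((\lnot B \to (\lnot A \leftrightarrow \lnot D)) \lor \lnot C)).
  branch 1 (add T ((D \land A) \leftrightarrow (B \to \lnot D)), T (\lnot A \lor ((\lnot B \to (\lnot A \leftrightarrow \lnot D)) \lor \lnot C))):
    T ((D \land A) \leftrightarrow (B \to \lnot D)): β-rule — branch into T (D \land A), T (B \to \lnot D)  //  F (D \land A), F (B \to \lnot D).
      branch 1.1 (add T (D \land A), T (B \to \lnot D)):
        T (D \land A): α-rule — add T D, T A.
        T (\lnot A \lor ((\lnot B \to (\lnot A \leftrightarrow \lnot D)) \lor \lnot C)): β-rule — branch into T \lnot A  //  T ((\lnot B \to (\lnot A \leftrightarrow \lnot D)) \lor \lnot C).
          branch 1.1.1 (add T \lnot A):
            × closes — contains both A and \lnot A.
          branch 1.1.2 (add T ((\lnot B \to (\lnot A \leftrightarrow \lnot D)) \lor \lnot C)):
            T (B \to \lnot D): β-rule — branch into F B  //  T \lnot D.
              branch 1.1.2.1 (add F B):
                T ((\lnot B \to (\lnot A \leftrightarrow \lnot D)) \lor \lnot C): β-rule — branch into T (\lnot B \to (\lnot A \leftrightarrow \lnot D))  //  T \lnot C.
                  branch 1.1.2.1.1 (add T (\lnot B \to (\lnot A \leftrightarrow \lnot D))):
                    T (\lnot B \to (\lnot A \leftrightarrow \lnot D)): β-rule — branch into F \lnot B  //  T (\lnot A \leftrightarrow \lnot D).
                      branch 1.1.2.1.1.1 (add F \lnot B):
                        × closes — contains both B and \lnot B.
                      branch 1.1.2.1.1.2 (add T (\lnot A \leftrightarrow \lnot D)):
                        T (\lnot A \leftrightarrow \lnot D): β-rule — branch into T \lnot A, T \lnot D  //  F \lnot A, F \lnot D.
                          branch 1.1.2.1.1.2.1 (add T \lnot A, T \lnot D):
                            × closes — contains both A and \lnot A.
                          branch 1.1.2.1.1.2.2 (add F \lnot A, F \lnot D):
                            ○ open, literals {A=1, B=0, D=1}.
                  branch 1.1.2.1.2 (add T \lnot C):
                    ○ open, literals {A=1, B=0, C=0, D=1}.
              branch 1.1.2.2 (add T \lnot D):
                × closes — contains both D and \lnot D.
      branch 1.2 (add F (D \land A), F (B \to \lnot D)):
        F (B \to \lnot D): α-rule — add T B, F \lnot D.
        T (\lnot A \lor ((\lnot B \to (\lnot A \leftrightarrow \lnot D)) \lor \lnot C)): β-rule — branch into T \lnot A  //  T ((\lnot B \to (\lnot A \leftrightarrow \lnot D)) \lor \lnot C).
          branch 1.2.1 (add T \lnot A):
            F (D \land A): β-rule — branch into F D  //  F A.
              branch 1.2.1.1 (add F D):
                × closes — contains both D and \lnot D.
              branch 1.2.1.2 (add F A):
                ○ open, literals {A=0, B=1, D=1}.
          branch 1.2.2 (add T ((\lnot B \to (\lnot A \leftrightarrow \lnot D)) \lor \lnot C)):
            F (D \land A): β-rule — branch into F D  //  F A.
              branch 1.2.2.1 (add F D):
                × closes — contains both D and \lnot D.
              branch 1.2.2.2 (add F A):
                T ((\lnot B \to (\lnot A \leftrightarrow \lnot D)) \lor \lnot C): β-rule — branch into T (\lnot B \to (\lnot A \leftrightarrow \lnot D))  //  T \lnot C.
                  branch 1.2.2.2.1 (add T (\lnot B \to (\lnot A \leftrightarrow \lnot D))):
                    T (\lnot B \to (\lnot A \leftrightarrow \lnot D)): β-rule — branch into F \lnot B  //  T (\lnot A \leftrightarrow \lnot D).
                      branch 1.2.2.2.1.1 (add F \lnot B):
                        ○ open, literals {A=0, B=1, D=1}.
                      branch 1.2.2.2.1.2 (add T (\lnot A \leftrightarrow \lnot D)):
                        T (\lnot A \leftrightarrow \lnot D): β-rule — branch into T \lnot A, T \lnot D  //  F \lnot A, F \lnot D.
                          branch 1.2.2.2.1.2.1 (add T \lnot A, T \lnot D):
                            × closes — contains both D and \lnot D.
                          branch 1.2.2.2.1.2.2 (add F \lnot A, F \lnot D):
                            × closes — contains both A and \lnot A.
                  branch 1.2.2.2.2 (add T \lnot C):
                    ○ open, literals {A=0, B=1, C=0, D=1}.
  branch 2 (add F ((D \land A) \leftrightarrow (B \to \lnot D)), F (\lnot A \lor ((\lnot B \to (\lnot A \leftrightarrow \lnot D)) \lor \lnot C))):
    F (\lnot A \lor ((\lnot B \to (\lnot A \leftrightarrow \lnot D)) \lor \lnot C)): α-rule — add F \lnot A, F ((\lnot B \to (\lnot A \leftrightarrow \lnot D)) \lor \lnot C).
    F ((\lnot B \to (\lnot A \leftrightarrow \lnot D)) \lor \lnot C): α-rule — add F (\lnot B \to (\lnot A \leftrightarrow \lnot D)), F \lnot C.
    F (\lnot B \to (\lnot A \leftrightarrow \lnot D)): α-rule — add T \lnot B, F (\lnot A \leftrightarrow \lnot D).
    F ((D \land A) \leftrightarrow (B \to \lnot D)): β-rule — branch into T (D \land A), F (B \to \lnot D)  //  F (D \land A), T (B \to \lnot D).
      branch 2.1 (add T (D \land A), F (B \to \lnot D)):
        T (D \land A): α-rule — add T D, T A.
        F (B \to \lnot D): α-rule — add T B, F \lnot D.
        × closes — contains both B and \lnot B.
      branch 2.2 (add F (D \land A), T (B \to \lnot D)):
        F (\lnot A \leftrightarrow \lnot D): β-rule — branch into T \lnot A, F \lnot D  //  F \lnot A, T \lnot D.
          branch 2.2.1 (add T \lnot A, F \lnot D):
            × closes — contains both A and \lnot A.
          branch 2.2.2 (add F \lnot A, T \lnot D):
            F (D \land A): β-rule — branch into F D  //  F A.
              branch 2.2.2.1 (add F D):
                T (B \to \lnot D): β-rule — branch into F B  //  T \lnot D.
                  branch 2.2.2.1.1 (add F B):
                    ○ open, literals {A=1, B=0, C=1, D=0}.
                  branch 2.2.2.1.2 (add T \lnot D):
                    ○ open, literals {A=1, B=0, C=1, D=0}.
              branch 2.2.2.2 (add F A):
                × closes — contains both A and \lnot A.
11 branches closed, 7 open.
Each open branch fixes some atoms; the unmentioned ones are free. Counting distinct full assignments: branch {A=1, B=0, D=1} (C, E) contributes 4 new; branch {A=1, B=0, C=0, D=1} (E) contributes 0 new; branch {A=0, B=1, D=1} (C, E) contributes 4 new; branch {A=0, B=1, D=1} (C, E) contributes 0 new; branch {A=0, B=1, C=0, D=1} (E) contributes 0 new; branch {A=1, B=0, C=1, D=0} (E) contributes 2 new; branch {A=1, B=0, C=1, D=0} (E) contributes 0 new. Total: 10.

10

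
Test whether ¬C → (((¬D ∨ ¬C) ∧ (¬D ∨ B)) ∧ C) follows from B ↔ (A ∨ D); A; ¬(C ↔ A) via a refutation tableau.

No

Initial set: {(B ↔ (A ∨ D)); A; ¬(C ↔ A); ¬(¬C → (((¬D ∨ ¬C) ∧ (¬D ∨ B)) ∧ C))}.
¬(¬C → (((¬D ∨ ¬C) ∧ (¬D ∨ B)) ∧ C)): α-rule — add ¬C, ¬(((¬D ∨ ¬C) ∧ (¬D ∨ B)) ∧ C).
(B ↔ (A ∨ D)): β-rule — branch into B, (A ∨ D)  //  ¬B, ¬(A ∨ D).
  branch 1 (add B, (A ∨ D)):
    ¬(C ↔ A): β-rule — branch into C, ¬A  //  ¬C, A.
      branch 1.1 (add C, ¬A):
        × closes — contains both C and ¬C.
      branch 1.2 (add ¬C, A):
        ¬(((¬D ∨ ¬C) ∧ (¬D ∨ B)) ∧ C): β-rule — branch into ¬((¬D ∨ ¬C) ∧ (¬D ∨ B))  //  ¬C.
          branch 1.2.1 (add ¬((¬D ∨ ¬C) ∧ (¬D ∨ B))):
            (A ∨ D): β-rule — branch into A  //  D.
              branch 1.2.1.1 (add A):
                ¬((¬D ∨ ¬C) ∧ (¬D ∨ B)): β-rule — branch into ¬(¬D ∨ ¬C)  //  ¬(¬D ∨ B).
                  branch 1.2.1.1.1 (add ¬(¬D ∨ ¬C)):
                    ¬(¬D ∨ ¬C): α-rule — add ¬¬D, ¬¬C.
                    × closes — contains both C and ¬C.
                  branch 1.2.1.1.2 (add ¬(¬D ∨ B)):
                    ¬(¬D ∨ B): α-rule — add ¬¬D, ¬B.
                    × closes — contains both B and ¬B.
              branch 1.2.1.2 (add D):
                ¬((¬D ∨ ¬C) ∧ (¬D ∨ B)): β-rule — branch into ¬(¬D ∨ ¬C)  //  ¬(¬D ∨ B).
                  branch 1.2.1.2.1 (add ¬(¬D ∨ ¬C)):
                    ¬(¬D ∨ ¬C): α-rule — add ¬¬D, ¬¬C.
                    × closes — contains both C and ¬C.
                  branch 1.2.1.2.2 (add ¬(¬D ∨ B)):
                    ¬(¬D ∨ B): α-rule — add ¬¬D, ¬B.
                    × closes — contains both B and ¬B.
          branch 1.2.2 (add ¬C):
            (A ∨ D): β-rule — branch into A  //  D.
              branch 1.2.2.1 (add A):
                ○ open, literals {A=T, B=T, C=F}.
              branch 1.2.2.2 (add D):
                ○ open, literals {A=T, B=T, C=F, D=T}.
  branch 2 (add ¬B, ¬(A ∨ D)):
    ¬(A ∨ D): α-rule — add ¬A, ¬D.
    × closes — contains both A and ¬A.
6 branches closed, 2 open.
An open branch gives a countermodel: A=T, B=T, C=F (unmentioned atoms arbitrary); the premises hold there but the conclusion fails.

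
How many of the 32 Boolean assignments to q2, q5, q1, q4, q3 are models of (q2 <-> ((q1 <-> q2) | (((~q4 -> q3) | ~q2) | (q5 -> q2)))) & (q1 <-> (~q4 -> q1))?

12

Initial set: {((q2 <-> ((q1 <-> q2) | (((~q4 -> q3) | ~q2) | (q5 -> q2)))) & (q1 <-> (~q4 -> q1)))}.
((q2 <-> ((q1 <-> q2) | (((~q4 -> q3) | ~q2) | (q5 -> q2)))) & (q1 <-> (~q4 -> q1))): α-rule — add (q2 <-> ((q1 <-> q2) | (((~q4 -> q3) | ~q2) | (q5 -> q2)))), (q1 <-> (~q4 -> q1)).
(q2 <-> ((q1 <-> q2) | (((~q4 -> q3) | ~q2) | (q5 -> q2)))): β-rule — branch into q2, ((q1 <-> q2) | (((~q4 -> q3) | ~q2) | (q5 -> q2)))  //  ~q2, ~((q1 <-> q2) | (((~q4 -> q3) | ~q2) | (q5 -> q2))).
  branch 1 (add q2, ((q1 <-> q2) | (((~q4 -> q3) | ~q2) | (q5 -> q2)))):
    (q1 <-> (~q4 -> q1)): β-rule — branch into q1, (~q4 -> q1)  //  ~q1, ~(~q4 -> q1).
      branch 1.1 (add q1, (~q4 -> q1)):
        ((q1 <-> q2) | (((~q4 -> q3) | ~q2) | (q5 -> q2))): β-rule — branch into (q1 <-> q2)  //  (((~q4 -> q3) | ~q2) | (q5 -> q2)).
          branch 1.1.1 (add (q1 <-> q2)):
            (~q4 -> q1): β-rule — branch into ~~q4  //  q1.
              branch 1.1.1.1 (add ~~q4):
                (q1 <-> q2): β-rule — branch into q1, q2  //  ~q1, ~q2.
                  branch 1.1.1.1.1 (add q1, q2):
                    ○ open, literals {q1=1, q2=1, q4=1}.
                  branch 1.1.1.1.2 (add ~q1, ~q2):
                    × closes — contains both q1 and ~q1.
              branch 1.1.1.2 (add q1):
                (q1 <-> q2): β-rule — branch into q1, q2  //  ~q1, ~q2.
                  branch 1.1.1.2.1 (add q1, q2):
                    ○ open, literals {q1=1, q2=1}.
                  branch 1.1.1.2.2 (add ~q1, ~q2):
                    × closes — contains both q1 and ~q1.
          branch 1.1.2 (add (((~q4 -> q3) | ~q2) | (q5 -> q2))):
            (~q4 -> q1): β-rule — branch into ~~q4  //  q1.
              branch 1.1.2.1 (add ~~q4):
                (((~q4 -> q3) | ~q2) | (q5 -> q2)): β-rule — branch into ((~q4 -> q3) | ~q2)  //  (q5 -> q2).
                  branch 1.1.2.1.1 (add ((~q4 -> q3) | ~q2)):
                    ((~q4 -> q3) | ~q2): β-rule — branch into (~q4 -> q3)  //  ~q2.
                      branch 1.1.2.1.1.1 (add (~q4 -> q3)):
                        (~q4 -> q3): β-rule — branch into ~~q4  //  q3.
                          branch 1.1.2.1.1.1.1 (add ~~q4):
                            ○ open, literals {q1=1, q2=1, q4=1}.
                          branch 1.1.2.1.1.1.2 (add q3):
                            ○ open, literals {q1=1, q2=1, q3=1, q4=1}.
                      branch 1.1.2.1.1.2 (add ~q2):
                        × closes — contains both q2 and ~q2.
                  branch 1.1.2.1.2 (add (q5 -> q2)):
                    (q5 -> q2): β-rule — branch into ~q5  //  q2.
                      branch 1.1.2.1.2.1 (add ~q5):
                        ○ open, literals {q1=1, q2=1, q4=1, q5=0}.
                      branch 1.1.2.1.2.2 (add q2):
                        ○ open, literals {q1=1, q2=1, q4=1}.
              branch 1.1.2.2 (add q1):
                (((~q4 -> q3) | ~q2) | (q5 -> q2)): β-rule — branch into ((~q4 -> q3) | ~q2)  //  (q5 -> q2).
                  branch 1.1.2.2.1 (add ((~q4 -> q3) | ~q2)):
                    ((~q4 -> q3) | ~q2): β-rule — branch into (~q4 -> q3)  //  ~q2.
                      branch 1.1.2.2.1.1 (add (~q4 -> q3)):
                        (~q4 -> q3): β-rule — branch into ~~q4  //  q3.
                          branch 1.1.2.2.1.1.1 (add ~~q4):
                            ○ open, literals {q1=1, q2=1, q4=1}.
                          branch 1.1.2.2.1.1.2 (add q3):
                            ○ open, literals {q1=1, q2=1, q3=1}.
                      branch 1.1.2.2.1.2 (add ~q2):
                        × closes — contains both q2 and ~q2.
                  branch 1.1.2.2.2 (add (q5 -> q2)):
                    (q5 -> q2): β-rule — branch into ~q5  //  q2.
                      branch 1.1.2.2.2.1 (add ~q5):
                        ○ open, literals {q1=1, q2=1, q5=0}.
                      branch 1.1.2.2.2.2 (add q2):
                        ○ open, literals {q1=1, q2=1}.
      branch 1.2 (add ~q1, ~(~q4 -> q1)):
        ~(~q4 -> q1): α-rule — add ~q4, ~q1.
        ((q1 <-> q2) | (((~q4 -> q3) | ~q2) | (q5 -> q2))): β-rule — branch into (q1 <-> q2)  //  (((~q4 -> q3) | ~q2) | (q5 -> q2)).
          branch 1.2.1 (add (q1 <-> q2)):
            (q1 <-> q2): β-rule — branch into q1, q2  //  ~q1, ~q2.
              branch 1.2.1.1 (add q1, q2):
                × closes — contains both q1 and ~q1.
              branch 1.2.1.2 (add ~q1, ~q2):
                × closes — contains both q2 and ~q2.
          branch 1.2.2 (add (((~q4 -> q3) | ~q2) | (q5 -> q2))):
            (((~q4 -> q3) | ~q2) | (q5 -> q2)): β-rule — branch into ((~q4 -> q3) | ~q2)  //  (q5 -> q2).
              branch 1.2.2.1 (add ((~q4 -> q3) | ~q2)):
                ((~q4 -> q3) | ~q2): β-rule — branch into (~q4 -> q3)  //  ~q2.
                  branch 1.2.2.1.1 (add (~q4 -> q3)):
                    (~q4 -> q3): β-rule — branch into ~~q4  //  q3.
                      branch 1.2.2.1.1.1 (add ~~q4):
                        × closes — contains both q4 and ~q4.
                      branch 1.2.2.1.1.2 (add q3):
                        ○ open, literals {q1=0, q2=1, q3=1, q4=0}.
                  branch 1.2.2.1.2 (add ~q2):
                    × closes — contains both q2 and ~q2.
              branch 1.2.2.2 (add (q5 -> q2)):
                (q5 -> q2): β-rule — branch into ~q5  //  q2.
                  branch 1.2.2.2.1 (add ~q5):
                    ○ open, literals {q1=0, q2=1, q4=0, q5=0}.
                  branch 1.2.2.2.2 (add q2):
                    ○ open, literals {q1=0, q2=1, q4=0}.
  branch 2 (add ~q2, ~((q1 <-> q2) | (((~q4 -> q3) | ~q2) | (q5 -> q2)))):
    ~((q1 <-> q2) | (((~q4 -> q3) | ~q2) | (q5 -> q2))): α-rule — add ~(q1 <-> q2), ~(((~q4 -> q3) | ~q2) | (q5 -> q2)).
    ~(((~q4 -> q3) | ~q2) | (q5 -> q2)): α-rule — add ~((~q4 -> q3) | ~q2), ~(q5 -> q2).
    ~((~q4 -> q3) | ~q2): α-rule — add ~(~q4 -> q3), ~~q2.
    × closes — contains both q2 and ~q2.
9 branches closed, 13 open.
Each open branch fixes some atoms; the unmentioned ones are free. Counting distinct full assignments: branch {q1=1, q2=1, q4=1} (q5, q3) contributes 4 new; branch {q1=1, q2=1} (q5, q4, q3) contributes 4 new; branch {q1=1, q2=1, q4=1} (q5, q3) contributes 0 new; branch {q1=1, q2=1, q3=1, q4=1} (q5) contributes 0 new; branch {q1=1, q2=1, q4=1, q5=0} (q3) contributes 0 new; branch {q1=1, q2=1, q4=1} (q5, q3) contributes 0 new; branch {q1=1, q2=1, q4=1} (q5, q3) contributes 0 new; branch {q1=1, q2=1, q3=1} (q5, q4) contributes 0 new; branch {q1=1, q2=1, q5=0} (q4, q3) contributes 0 new; branch {q1=1, q2=1} (q5, q4, q3) contributes 0 new; branch {q1=0, q2=1, q3=1, q4=0} (q5) contributes 2 new; branch {q1=0, q2=1, q4=0, q5=0} (q3) contributes 1 new; branch {q1=0, q2=1, q4=0} (q5, q3) contributes 1 new. Total: 12.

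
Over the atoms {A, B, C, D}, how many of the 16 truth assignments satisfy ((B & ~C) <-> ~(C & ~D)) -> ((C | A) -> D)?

Initial set: {(((B & ~C) <-> ~(C & ~D)) -> ((C | A) -> D))}.
(((B & ~C) <-> ~(C & ~D)) -> ((C | A) -> D)): β-rule — branch into ~((B & ~C) <-> ~(C & ~D))  //  ((C | A) -> D).
  branch 1 (add ~((B & ~C) <-> ~(C & ~D))):
    ~((B & ~C) <-> ~(C & ~D)): β-rule — branch into (B & ~C), ~~(C & ~D)  //  ~(B & ~C), ~(C & ~D).
      branch 1.1 (add (B & ~C), ~~(C & ~D)):
        (B & ~C): α-rule — add B, ~C.
        ~~(C & ~D): α-rule — add C, ~D.
        × closes — contains both C and ~C.
      branch 1.2 (add ~(B & ~C), ~(C & ~D)):
        ~(B & ~C): β-rule — branch into ~B  //  ~~C.
          branch 1.2.1 (add ~B):
            ~(C & ~D): β-rule — branch into ~C  //  ~~D.
              branch 1.2.1.1 (add ~C):
                ○ open, literals {B=0, C=0}.
              branch 1.2.1.2 (add ~~D):
                ○ open, literals {B=0, D=1}.
          branch 1.2.2 (add ~~C):
            ~(C & ~D): β-rule — branch into ~C  //  ~~D.
              branch 1.2.2.1 (add ~C):
                × closes — contains both C and ~C.
              branch 1.2.2.2 (add ~~D):
                ○ open, literals {C=1, D=1}.
  branch 2 (add ((C | A) -> D)):
    ((C | A) -> D): β-rule — branch into ~(C | A)  //  D.
      branch 2.1 (add ~(C | A)):
        ~(C | A): α-rule — add ~C, ~A.
        ○ open, literals {A=0, C=0}.
      branch 2.2 (add D):
        ○ open, literals {D=1}.
2 branches closed, 5 open.
Each open branch fixes some atoms; the unmentioned ones are free. Counting distinct full assignments: branch {B=0, C=0} (A, D) contributes 4 new; branch {B=0, D=1} (A, C) contributes 2 new; branch {C=1, D=1} (A, B) contributes 2 new; branch {A=0, C=0} (B, D) contributes 2 new; branch {D=1} (A, B, C) contributes 1 new. Total: 11.

11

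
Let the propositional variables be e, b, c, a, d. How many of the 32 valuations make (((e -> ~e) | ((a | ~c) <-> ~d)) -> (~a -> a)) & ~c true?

Initial set: {((((e -> ~e) | ((a | ~c) <-> ~d)) -> (~a -> a)) & ~c)}.
((((e -> ~e) | ((a | ~c) <-> ~d)) -> (~a -> a)) & ~c): α-rule — add (((e -> ~e) | ((a | ~c) <-> ~d)) -> (~a -> a)), ~c.
(((e -> ~e) | ((a | ~c) <-> ~d)) -> (~a -> a)): β-rule — branch into ~((e -> ~e) | ((a | ~c) <-> ~d))  //  (~a -> a).
  branch 1 (add ~((e -> ~e) | ((a | ~c) <-> ~d))):
    ~((e -> ~e) | ((a | ~c) <-> ~d)): α-rule — add ~(e -> ~e), ~((a | ~c) <-> ~d).
    ~(e -> ~e): α-rule — add e, ~~e.
    ~((a | ~c) <-> ~d): β-rule — branch into (a | ~c), ~~d  //  ~(a | ~c), ~d.
      branch 1.1 (add (a | ~c), ~~d):
        (a | ~c): β-rule — branch into a  //  ~c.
          branch 1.1.1 (add a):
            ○ open, literals {a=T, c=F, d=T, e=T}.
          branch 1.1.2 (add ~c):
            ○ open, literals {c=F, d=T, e=T}.
      branch 1.2 (add ~(a | ~c), ~d):
        ~(a | ~c): α-rule — add ~a, ~~c.
        × closes — contains both c and ~c.
  branch 2 (add (~a -> a)):
    (~a -> a): β-rule — branch into ~~a  //  a.
      branch 2.1 (add ~~a):
        ○ open, literals {a=T, c=F}.
      branch 2.2 (add a):
        ○ open, literals {a=T, c=F}.
1 branch closed, 4 open.
Each open branch fixes some atoms; the unmentioned ones are free. Counting distinct full assignments: branch {a=T, c=F, d=T, e=T} (b) contributes 2 new; branch {c=F, d=T, e=T} (b, a) contributes 2 new; branch {a=T, c=F} (e, b, d) contributes 6 new; branch {a=T, c=F} (e, b, d) contributes 0 new. Total: 10.

10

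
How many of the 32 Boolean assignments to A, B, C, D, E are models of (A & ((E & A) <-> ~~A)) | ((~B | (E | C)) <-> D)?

20

Initial set: {((A & ((E & A) <-> ~~A)) | ((~B | (E | C)) <-> D))}.
((A & ((E & A) <-> ~~A)) | ((~B | (E | C)) <-> D)): β-rule — branch into (A & ((E & A) <-> ~~A))  //  ((~B | (E | C)) <-> D).
  branch 1 (add (A & ((E & A) <-> ~~A))):
    (A & ((E & A) <-> ~~A)): α-rule — add A, ((E & A) <-> ~~A).
    ((E & A) <-> ~~A): β-rule — branch into (E & A), ~~A  //  ~(E & A), ~~~A.
      branch 1.1 (add (E & A), ~~A):
        (E & A): α-rule — add E, A.
        ~~A: drop double negation, giving A.
        ○ open, literals {A=1, E=1}.
      branch 1.2 (add ~(E & A), ~~~A):
        ~~~A: drop double negation, giving ~A.
        × closes — contains both A and ~A.
  branch 2 (add ((~B | (E | C)) <-> D)):
    ((~B | (E | C)) <-> D): β-rule — branch into (~B | (E | C)), D  //  ~(~B | (E | C)), ~D.
      branch 2.1 (add (~B | (E | C)), D):
        (~B | (E | C)): β-rule — branch into ~B  //  (E | C).
          branch 2.1.1 (add ~B):
            ○ open, literals {B=0, D=1}.
          branch 2.1.2 (add (E | C)):
            (E | C): β-rule — branch into E  //  C.
              branch 2.1.2.1 (add E):
                ○ open, literals {D=1, E=1}.
              branch 2.1.2.2 (add C):
                ○ open, literals {C=1, D=1}.
      branch 2.2 (add ~(~B | (E | C)), ~D):
        ~(~B | (E | C)): α-rule — add ~~B, ~(E | C).
        ~(E | C): α-rule — add ~E, ~C.
        ○ open, literals {B=1, C=0, D=0, E=0}.
1 branch closed, 5 open.
Each open branch fixes some atoms; the unmentioned ones are free. Counting distinct full assignments: branch {A=1, E=1} (B, C, D) contributes 8 new; branch {B=0, D=1} (A, C, E) contributes 6 new; branch {D=1, E=1} (A, B, C) contributes 2 new; branch {C=1, D=1} (A, B, E) contributes 2 new; branch {B=1, C=0, D=0, E=0} (A) contributes 2 new. Total: 20.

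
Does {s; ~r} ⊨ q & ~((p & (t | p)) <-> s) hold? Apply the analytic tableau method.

No

Initial set: {s; ~r; ~(q & ~((p & (t | p)) <-> s))}.
~(q & ~((p & (t | p)) <-> s)): β-rule — branch into ~q  //  ~~((p & (t | p)) <-> s).
  branch 1 (add ~q):
    ○ open, literals {q=F, r=F, s=T}.
  branch 2 (add ~~((p & (t | p)) <-> s)):
    ~~((p & (t | p)) <-> s): β-rule — branch into (p & (t | p)), s  //  ~(p & (t | p)), ~s.
      branch 2.1 (add (p & (t | p)), s):
        (p & (t | p)): α-rule — add p, (t | p).
        (t | p): β-rule — branch into t  //  p.
          branch 2.1.1 (add t):
            ○ open, literals {p=T, r=F, s=T, t=T}.
          branch 2.1.2 (add p):
            ○ open, literals {p=T, r=F, s=T}.
      branch 2.2 (add ~(p & (t | p)), ~s):
        × closes — contains both s and ~s.
1 branch closed, 3 open.
An open branch gives a countermodel: q=F, r=F, s=T (unmentioned atoms arbitrary); the premises hold there but the conclusion fails.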